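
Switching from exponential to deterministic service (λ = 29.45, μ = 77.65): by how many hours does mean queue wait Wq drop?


ρ = 29.45/77.65 = 0.3793
Wq(M/M/1) = ρ/(μ−λ) = 0.3793/48.20 = 0.007869 hr
Wq(M/D/1) = ρ/(2(μ−λ)) = 0.003934 hr
Savings = 0.007869 − 0.003934 = 0.003934 hr

Final: 0.003934 hr


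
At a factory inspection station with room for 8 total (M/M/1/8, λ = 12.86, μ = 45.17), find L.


ρ = 12.86/45.17 = 0.2847
L = ρ[1 − (K+1)ρ^K + Kρ^(K+1)] / [(1−ρ)(1−ρ^(K+1))]
Numerator: 0.2847·(1 − 9·0.00004316 + 8·0.00001229) = 0.284620
Denominator: (0.7153)·(0.999988) = 0.715289
L = 0.284620/0.715289 = 0.3979

Final: 0.3979


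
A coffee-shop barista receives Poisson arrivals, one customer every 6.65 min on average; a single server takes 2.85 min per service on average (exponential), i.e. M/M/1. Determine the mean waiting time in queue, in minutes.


λ = 60/6.65 = 9.0226 /hr
μ = 60/2.85 = 21.0526 /hr
ρ = λ/μ = 9.0226/21.0526 = 0.4286
Wq = ρ/(μ−λ) = 0.4286/(21.0526−9.0226) = 0.03563 hr
In minutes: 0.03563·60 = 2.138 min

Final: 2.138 min


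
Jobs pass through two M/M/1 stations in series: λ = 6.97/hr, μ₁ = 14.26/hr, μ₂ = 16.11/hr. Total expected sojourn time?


Each node sees arrival rate λ = 6.97/hr (tandem ⇒ throughput preserved).
W₁ = 1/(μ₁−λ) = 1/(14.26−6.97) = 0.13717 hr
W₂ = 1/(μ₂−λ) = 1/(16.11−6.97) = 0.10941 hr
W_total = W₁ + W₂ = 0.13717 + 0.10941 = 0.24658 hr

Final: 0.24658 hr


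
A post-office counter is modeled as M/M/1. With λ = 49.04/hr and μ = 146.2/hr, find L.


ρ = λ/μ = 49.04/146.2 = 0.3354
L = ρ/(1−ρ) = 0.3354/(1 − 0.3354) = 0.3354/0.6646 = 0.5047

Final: 0.5047


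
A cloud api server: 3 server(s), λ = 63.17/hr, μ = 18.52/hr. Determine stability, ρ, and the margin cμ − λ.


Total capacity cμ = 3·18.52 = 55.56/hr
ρ = λ/(cμ) = 63.17/55.56 = 1.1370
Stable ⇔ ρ < 1: NO
Spare capacity = cμ − λ = 55.56 − 63.17 = -7.61/hr

Final: ρ = 1.1370; unstable; margin = -7.61/hr


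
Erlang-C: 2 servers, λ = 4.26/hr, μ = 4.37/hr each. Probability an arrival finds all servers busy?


a = λ/μ = 0.9748; ρ = a/2 = 0.4874
P₀ = 0.344615 (from M/M/c formula)
C(c,a) = [a^c/(c!(1−ρ))]·P₀ = [0.95029/(2·0.5126)]·0.344615
= 0.92696·0.344615 = 0.319444

Final: 0.319444


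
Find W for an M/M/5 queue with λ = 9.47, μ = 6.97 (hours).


a = 1.3587; ρ = 0.2717; P₀ = 0.256761
Lq = P₀·a^c·ρ/(c!(1−ρ)²) = 0.005076
Wq = Lq/λ = 0.005076/9.47 = 0.0005360 hr
W = Wq + 1/μ = 0.0005360 + 0.14347 = 0.14401 hr

Final: 0.14401 hr


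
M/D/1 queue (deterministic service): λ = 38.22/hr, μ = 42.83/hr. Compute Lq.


ρ = 38.22/42.83 = 0.8924
M/D/1: Lq = ρ²/(2(1−ρ)) = 0.7963/(2·0.1076) = 3.69915

Final: 3.69915


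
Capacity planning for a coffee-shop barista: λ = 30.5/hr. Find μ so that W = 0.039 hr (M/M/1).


W = 1/(μ−λ) ⇒ μ − λ = 1/W = 1/0.039 = 25.6410
μ = λ + 1/W = 30.5 + 25.6410 = 56.1410 per hr

Final: 56.1410 /hr


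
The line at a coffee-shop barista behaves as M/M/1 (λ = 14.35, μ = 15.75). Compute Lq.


ρ = 14.35/15.75 = 0.9111
Lq = ρ²/(1−ρ) = 0.8301/0.08889 = 9.3389

Final: 9.3389


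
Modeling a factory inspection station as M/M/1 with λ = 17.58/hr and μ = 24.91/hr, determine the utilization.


ρ = λ/μ = 17.58/24.91 = 0.7057

Final: 0.7057


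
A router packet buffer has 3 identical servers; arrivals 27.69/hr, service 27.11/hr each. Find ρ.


ρ = λ/(cμ) = 27.69/(3·27.11) = 27.69/81.33 = 0.3405

Final: 0.3405


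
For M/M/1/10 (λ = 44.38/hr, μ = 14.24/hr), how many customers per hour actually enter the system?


ρ = 3.1166; P_K = (1−ρ)ρ^10/(1−ρ^11) = 0.679137
λ_eff = λ(1 − P_K) = 44.38·(1 − 0.679137) = 44.38·0.320863 = 14.2399 /hr

Final: 14.2399 /hr


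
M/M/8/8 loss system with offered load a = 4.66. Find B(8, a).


B(c,a) = (a^c/c!) / Σ_{k=0}^{c} a^k/k!
a^8/8! = 5.515270
Σ terms (k=0..8): 1.00000 + 4.66000 + 10.85780 + 16.86578 + 19.64864 + 18.31253 + 14.22273 + 9.46828 + 5.51527 = 100.551026
B = 5.515270/100.551026 = 0.054850

Final: 0.054850


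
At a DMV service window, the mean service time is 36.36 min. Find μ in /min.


μ = 1/(service time) in consistent units.
1 minute = 1 min, so μ = 1/36.36 = 0.02750 per minute

Final: 0.02750 /min


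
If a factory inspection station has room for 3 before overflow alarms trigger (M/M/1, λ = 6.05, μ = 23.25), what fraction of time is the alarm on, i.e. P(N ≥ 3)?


ρ = 6.05/23.25 = 0.2602
P(N ≥ n) = ρ^n = 0.2602^3 = 0.017620

Final: 0.017620


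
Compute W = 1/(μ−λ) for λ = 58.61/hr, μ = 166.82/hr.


W = 1/(μ−λ) = 1/(166.82 − 58.61) = 1/108.21 = 0.009241 hr

Final: 0.009241 hr


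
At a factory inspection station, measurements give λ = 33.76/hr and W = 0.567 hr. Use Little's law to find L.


L = λW = 33.76·0.567 = 19.1419

Final: 19.1419


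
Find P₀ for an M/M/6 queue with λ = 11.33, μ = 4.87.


a = λ/μ = 11.33/4.87 = 2.3265; ρ = a/c = 0.3877
Σ_{k=0}^{5} a^k/k! (terms k=0..5) = 1.00000 + 2.32649 + 2.70627 + 2.09871 + 1.22065 + 0.56797 = 9.92009
Tail: a^6/(6!(1−ρ)) = 158.56440/(720·0.6123) = 0.35970
P₀ = 1/(9.92009 + 0.35970) = 1/10.27979 = 0.097278

Final: 0.097278


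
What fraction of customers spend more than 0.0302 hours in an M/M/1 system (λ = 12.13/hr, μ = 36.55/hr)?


W ~ Exponential(μ−λ) for M/M/1.
μ − λ = 36.55 − 12.13 = 24.4200
P(W > t) = e^{−(μ−λ)t} = e^{−0.7375} = 0.478316

Final: 0.478316


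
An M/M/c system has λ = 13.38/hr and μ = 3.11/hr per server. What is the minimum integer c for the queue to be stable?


Stability requires cμ > λ ⇔ c > λ/μ.
λ/μ = 13.38/3.11 = 4.3023
Minimum integer c = ⌊4.3023⌋ + 1 = 5
Check: 5·3.11 = 15.55 > 13.38, while 4·3.11 = 12.44 ≤ 13.38

Final: 5 servers


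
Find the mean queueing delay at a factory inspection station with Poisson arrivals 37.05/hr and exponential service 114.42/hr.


ρ = 37.05/114.42 = 0.3238
Wq = ρ/(μ−λ) = 0.3238/(114.42 − 37.05) = 0.3238/77.37 = 0.004185 hr

Final: 0.004185 hr


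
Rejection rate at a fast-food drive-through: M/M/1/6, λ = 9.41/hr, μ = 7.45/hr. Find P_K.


ρ = λ/μ = 9.41/7.45 = 1.2631
P_K = (1−ρ)ρ^K/(1−ρ^(K+1)) = (-0.2631·4.060693)/(1 − 5.129009)
= -1.068316/-4.129009 = 0.258734

Final: 0.258734


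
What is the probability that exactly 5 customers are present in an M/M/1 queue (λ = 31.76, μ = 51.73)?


ρ = 31.76/51.73 = 0.6140
P_n = (1−ρ)·ρ^n = (1 − 0.6140)·0.6140^5 = 0.3860·0.087235 = 0.033676

Final: 0.033676


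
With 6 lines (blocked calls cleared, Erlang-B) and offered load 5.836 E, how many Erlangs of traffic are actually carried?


B(6,5.836) = 0.253320 (Erlang-B)
Carried load = a(1 − B) = 5.836·(1 − 0.253320) = 5.836·0.746680 = 4.3576 E

Final: 4.3576 Erlangs


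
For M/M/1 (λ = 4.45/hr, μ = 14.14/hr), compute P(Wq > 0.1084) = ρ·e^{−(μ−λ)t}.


ρ = 4.45/14.14 = 0.3147
P(Wq > t) = ρ·e^{−(μ−λ)t} = 0.3147·e^{−1.0504}
= 0.3147·0.349799 = 0.110085

Final: 0.110085


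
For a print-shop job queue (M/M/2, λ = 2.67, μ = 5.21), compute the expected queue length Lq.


a = λ/μ = 0.5125; ρ = a/2 = 0.2562
P₀ = 0.592055
Lq = P₀·a^c·ρ / (c!·(1−ρ)²) = 0.592055·0.26263·0.2562/(2·0.55318)
= 0.03601

Final: 0.03601


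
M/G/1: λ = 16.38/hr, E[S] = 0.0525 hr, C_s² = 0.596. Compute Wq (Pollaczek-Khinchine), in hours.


ρ = λ·E[S] = 16.38·0.0525 = 0.8599
E[S²] = E[S]²(1+C_s²) = 0.0525²·(1+0.596) = 0.004399
Wq = λ·E[S²]/(2(1−ρ)) = 16.38·0.004399/(2·0.1401) = 0.25725 hr

Final: 0.25725 hr


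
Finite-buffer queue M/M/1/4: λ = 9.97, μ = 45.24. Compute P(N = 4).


ρ = λ/μ = 9.97/45.24 = 0.2204
P_K = (1−ρ)ρ^K/(1−ρ^(K+1)) = (0.7796·0.002359)/(1 − 0.0005198)
= 0.001839/0.999480 = 0.001840

Final: 0.001840


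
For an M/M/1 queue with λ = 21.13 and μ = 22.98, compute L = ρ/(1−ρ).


ρ = λ/μ = 21.13/22.98 = 0.9195
L = ρ/(1−ρ) = 0.9195/(1 − 0.9195) = 0.9195/0.08050 = 11.4216

Final: 11.4216


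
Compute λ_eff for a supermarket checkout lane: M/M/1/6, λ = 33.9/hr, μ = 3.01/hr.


ρ = 11.2625; P_K = (1−ρ)ρ^6/(1−ρ^7) = 0.911209
λ_eff = λ(1 − P_K) = 33.9·(1 − 0.911209) = 33.9·0.088791 = 3.0100 /hr

Final: 3.0100 /hr


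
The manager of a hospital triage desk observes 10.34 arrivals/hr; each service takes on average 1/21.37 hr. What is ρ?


ρ = λ/μ = 10.34/21.37 = 0.4839

Final: 0.4839


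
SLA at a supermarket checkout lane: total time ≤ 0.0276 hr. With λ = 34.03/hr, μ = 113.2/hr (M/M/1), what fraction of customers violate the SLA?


W ~ Exponential(μ−λ) for M/M/1.
μ − λ = 113.2 − 34.03 = 79.1700
P(W > t) = e^{−(μ−λ)t} = e^{−2.1851} = 0.112467

Final: 0.112467


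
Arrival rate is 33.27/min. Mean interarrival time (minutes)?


Mean interarrival time = 1/λ = 1/33.27 minute = 0.03006 minute
In minutes: 0.03006 × 1 = 0.03006 min

Final: 0.03006 min


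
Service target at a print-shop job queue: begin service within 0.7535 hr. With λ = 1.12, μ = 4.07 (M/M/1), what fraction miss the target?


ρ = 1.12/4.07 = 0.2752
P(Wq > t) = ρ·e^{−(μ−λ)t} = 0.2752·e^{−2.2228}
= 0.2752·0.108303 = 0.029803

Final: 0.029803


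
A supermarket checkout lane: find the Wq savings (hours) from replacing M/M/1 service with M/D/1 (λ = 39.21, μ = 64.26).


ρ = 39.21/64.26 = 0.6102
Wq(M/M/1) = ρ/(μ−λ) = 0.6102/25.05 = 0.02436 hr
Wq(M/D/1) = ρ/(2(μ−λ)) = 0.01218 hr
Savings = 0.02436 − 0.01218 = 0.01218 hr

Final: 0.01218 hr


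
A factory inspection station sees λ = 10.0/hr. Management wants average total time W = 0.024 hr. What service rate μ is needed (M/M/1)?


W = 1/(μ−λ) ⇒ μ − λ = 1/W = 1/0.024 = 41.6667
μ = λ + 1/W = 10.0 + 41.6667 = 51.6667 per hr

Final: 51.6667 /hr


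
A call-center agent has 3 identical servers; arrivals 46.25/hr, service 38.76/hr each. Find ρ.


ρ = λ/(cμ) = 46.25/(3·38.76) = 46.25/116.28 = 0.3977

Final: 0.3977


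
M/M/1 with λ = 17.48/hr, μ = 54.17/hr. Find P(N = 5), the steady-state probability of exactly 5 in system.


ρ = 17.48/54.17 = 0.3227
P_n = (1−ρ)·ρ^n = (1 − 0.3227)·0.3227^5 = 0.6773·0.003499 = 0.002370

Final: 0.002370


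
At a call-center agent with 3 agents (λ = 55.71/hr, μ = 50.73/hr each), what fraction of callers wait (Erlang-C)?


a = λ/μ = 1.0982; ρ = a/3 = 0.3661
P₀ = 0.327941 (from M/M/c formula)
C(c,a) = [a^c/(c!(1−ρ))]·P₀ = [1.32436/(6·0.6339)]·0.327941
= 0.34818·0.327941 = 0.114182

Final: 0.114182


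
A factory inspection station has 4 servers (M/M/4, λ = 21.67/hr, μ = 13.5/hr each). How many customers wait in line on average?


a = λ/μ = 1.6052; ρ = a/4 = 0.4013
P₀ = 0.198222
Lq = P₀·a^c·ρ / (c!·(1−ρ)²) = 0.198222·6.63897·0.4013/(24·0.35845)
= 0.06139

Final: 0.06139


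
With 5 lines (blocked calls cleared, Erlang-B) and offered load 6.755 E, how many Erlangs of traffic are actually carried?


B(5,6.755) = 0.409949 (Erlang-B)
Carried load = a(1 − B) = 6.755·(1 − 0.409949) = 6.755·0.590051 = 3.9858 E

Final: 3.9858 Erlangs


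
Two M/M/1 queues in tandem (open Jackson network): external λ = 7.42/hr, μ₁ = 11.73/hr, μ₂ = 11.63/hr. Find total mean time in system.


Each node sees arrival rate λ = 7.42/hr (tandem ⇒ throughput preserved).
W₁ = 1/(μ₁−λ) = 1/(11.73−7.42) = 0.23202 hr
W₂ = 1/(μ₂−λ) = 1/(11.63−7.42) = 0.23753 hr
W_total = W₁ + W₂ = 0.23202 + 0.23753 = 0.46955 hr

Final: 0.46955 hr


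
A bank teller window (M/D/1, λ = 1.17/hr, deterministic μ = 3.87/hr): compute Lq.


ρ = 1.17/3.87 = 0.3023
M/D/1: Lq = ρ²/(2(1−ρ)) = 0.09140/(2·0.6977) = 0.06550

Final: 0.06550


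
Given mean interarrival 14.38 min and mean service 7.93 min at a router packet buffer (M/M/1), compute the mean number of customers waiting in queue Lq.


λ = 60/14.38 = 4.1725 /hr
μ = 60/7.93 = 7.5662 /hr
ρ = λ/μ = 4.1725/7.5662 = 0.5515
Lq = ρ²/(1−ρ) = 0.3041/0.4485 = 0.6780

Final: 0.6780


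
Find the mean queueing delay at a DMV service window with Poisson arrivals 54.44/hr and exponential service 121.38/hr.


ρ = 54.44/121.38 = 0.4485
Wq = ρ/(μ−λ) = 0.4485/(121.38 − 54.44) = 0.4485/66.94 = 0.006700 hr

Final: 0.006700 hr


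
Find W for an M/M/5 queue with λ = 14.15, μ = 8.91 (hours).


a = 1.5881; ρ = 0.3176; P₀ = 0.203870
Lq = P₀·a^c·ρ/(c!(1−ρ)²) = 0.01171
Wq = Lq/λ = 0.01171/14.15 = 0.0008273 hr
W = Wq + 1/μ = 0.0008273 + 0.11223 = 0.11306 hr

Final: 0.11306 hr


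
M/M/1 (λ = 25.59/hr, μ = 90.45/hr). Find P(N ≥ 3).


ρ = 25.59/90.45 = 0.2829
P(N ≥ n) = ρ^n = 0.2829^3 = 0.022646

Final: 0.022646


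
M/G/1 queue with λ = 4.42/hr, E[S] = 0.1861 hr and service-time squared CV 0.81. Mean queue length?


ρ = λ·E[S] = 4.42·0.1861 = 0.8226
Lq = ρ²(1+C_s²)/(2(1−ρ)) = 0.6766·(1+0.81)/(2·0.1774)
= 0.6766·1.8100/0.3549 = 3.45095

Final: 3.45095


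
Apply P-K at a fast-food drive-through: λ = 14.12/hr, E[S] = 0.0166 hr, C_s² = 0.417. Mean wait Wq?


ρ = λ·E[S] = 14.12·0.0166 = 0.2344
E[S²] = E[S]²(1+C_s²) = 0.0166²·(1+0.417) = 0.0003905
Wq = λ·E[S²]/(2(1−ρ)) = 14.12·0.0003905/(2·0.7656) = 0.003601 hr

Final: 0.003601 hr


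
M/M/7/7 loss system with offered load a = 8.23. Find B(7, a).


B(c,a) = (a^c/c!) / Σ_{k=0}^{c} a^k/k!
a^7/7! = 507.420852
Σ terms (k=0..7): 1.00000 + 8.23000 + 33.86645 + 92.90696 + 191.15607 + 314.64290 + 431.58517 + 507.42085 = 1580.808403
B = 507.420852/1580.808403 = 0.320988

Final: 0.320988


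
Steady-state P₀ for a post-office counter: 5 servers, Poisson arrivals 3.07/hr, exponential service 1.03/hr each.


a = λ/μ = 3.07/1.03 = 2.9806; ρ = a/c = 0.5961
Σ_{k=0}^{4} a^k/k! (terms k=0..4) = 1.00000 + 2.98058 + 4.44194 + 4.41319 + 3.28847 = 16.12417
Tail: a^5/(5!(1−ρ)) = 235.23707/(120·0.4039) = 4.85365
P₀ = 1/(16.12417 + 4.85365) = 1/20.97782 = 0.047669

Final: 0.047669


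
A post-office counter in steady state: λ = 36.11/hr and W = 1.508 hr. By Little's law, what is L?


L = λW = 36.11·1.508 = 54.4539

Final: 54.4539


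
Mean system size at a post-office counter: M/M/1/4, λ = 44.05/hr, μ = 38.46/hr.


ρ = 44.05/38.46 = 1.1453
L = ρ[1 − (K+1)ρ^K + Kρ^(K+1)] / [(1−ρ)(1−ρ^(K+1))]
Numerator: 1.1453·(1 − 5·1.720864 + 4·1.970984) = 0.320259
Denominator: (-0.1453)·(-0.970984) = 0.141129
L = 0.320259/0.141129 = 2.2693

Final: 2.2693


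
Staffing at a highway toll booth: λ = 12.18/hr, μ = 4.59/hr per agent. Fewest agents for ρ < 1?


Stability requires cμ > λ ⇔ c > λ/μ.
λ/μ = 12.18/4.59 = 2.6536
Minimum integer c = ⌊2.6536⌋ + 1 = 3
Check: 3·4.59 = 13.77 > 12.18, while 2·4.59 = 9.18 ≤ 12.18

Final: 3 servers


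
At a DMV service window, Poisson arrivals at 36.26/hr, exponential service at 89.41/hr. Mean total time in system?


W = 1/(μ−λ) = 1/(89.41 − 36.26) = 1/53.15 = 0.01881 hr

Final: 0.01881 hr


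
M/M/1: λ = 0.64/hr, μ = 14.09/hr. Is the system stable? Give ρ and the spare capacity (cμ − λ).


Total capacity cμ = 1·14.09 = 14.09/hr
ρ = λ/(cμ) = 0.64/14.09 = 0.04542
Stable ⇔ ρ < 1: YES
Spare capacity = cμ − λ = 14.09 − 0.64 = 13.45/hr

Final: ρ = 0.04542; stable; margin = 13.45/hr


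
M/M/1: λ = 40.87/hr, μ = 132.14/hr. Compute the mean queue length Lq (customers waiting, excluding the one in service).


ρ = 40.87/132.14 = 0.3093
Lq = ρ²/(1−ρ) = 0.09566/0.6907 = 0.1385

Final: 0.1385


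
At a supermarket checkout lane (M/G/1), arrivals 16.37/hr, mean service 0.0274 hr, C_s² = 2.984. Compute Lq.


ρ = λ·E[S] = 16.37·0.0274 = 0.4485
Lq = ρ²(1+C_s²)/(2(1−ρ)) = 0.2012·(1+2.984)/(2·0.5515)
= 0.2012·3.9840/1.1029 = 0.72673

Final: 0.72673


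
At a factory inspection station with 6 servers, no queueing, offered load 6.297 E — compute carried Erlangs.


B(6,6.297) = 0.285450 (Erlang-B)
Carried load = a(1 − B) = 6.297·(1 − 0.285450) = 6.297·0.714550 = 4.4995 E

Final: 4.4995 Erlangs


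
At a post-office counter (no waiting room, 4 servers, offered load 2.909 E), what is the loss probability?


B(c,a) = (a^c/c!) / Σ_{k=0}^{c} a^k/k!
a^4/4! = 2.983758
Σ terms (k=0..4): 1.00000 + 2.90900 + 4.23114 + 4.10280 + 2.98376 = 15.226695
B = 2.983758/15.226695 = 0.195956

Final: 0.195956


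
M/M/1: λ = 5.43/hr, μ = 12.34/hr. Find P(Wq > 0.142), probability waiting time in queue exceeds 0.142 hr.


ρ = 5.43/12.34 = 0.4400
P(Wq > t) = ρ·e^{−(μ−λ)t} = 0.4400·e^{−0.9812}
= 0.4400·0.374853 = 0.164948

Final: 0.164948


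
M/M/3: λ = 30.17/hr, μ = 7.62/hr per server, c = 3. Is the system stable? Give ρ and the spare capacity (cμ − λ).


Total capacity cμ = 3·7.62 = 22.86/hr
ρ = λ/(cμ) = 30.17/22.86 = 1.3198
Stable ⇔ ρ < 1: NO
Spare capacity = cμ − λ = 22.86 − 30.17 = -7.31/hr

Final: ρ = 1.3198; unstable; margin = -7.31/hr


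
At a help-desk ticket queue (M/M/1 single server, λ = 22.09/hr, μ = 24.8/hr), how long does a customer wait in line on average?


ρ = 22.09/24.8 = 0.8907
Wq = ρ/(μ−λ) = 0.8907/(24.8 − 22.09) = 0.8907/2.71 = 0.3287 hr

Final: 0.3287 hr


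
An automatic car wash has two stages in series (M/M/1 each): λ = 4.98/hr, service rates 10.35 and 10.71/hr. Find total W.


Each node sees arrival rate λ = 4.98/hr (tandem ⇒ throughput preserved).
W₁ = 1/(μ₁−λ) = 1/(10.35−4.98) = 0.18622 hr
W₂ = 1/(μ₂−λ) = 1/(10.71−4.98) = 0.17452 hr
W_total = W₁ + W₂ = 0.18622 + 0.17452 = 0.36074 hr

Final: 0.36074 hr


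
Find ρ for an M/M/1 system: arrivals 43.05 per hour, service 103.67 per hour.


ρ = λ/μ = 43.05/103.67 = 0.4153

Final: 0.4153


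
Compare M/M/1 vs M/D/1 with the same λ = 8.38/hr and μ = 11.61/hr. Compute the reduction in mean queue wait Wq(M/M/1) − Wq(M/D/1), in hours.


ρ = 8.38/11.61 = 0.7218
Wq(M/M/1) = ρ/(μ−λ) = 0.7218/3.23 = 0.22346 hr
Wq(M/D/1) = ρ/(2(μ−λ)) = 0.11173 hr
Savings = 0.22346 − 0.11173 = 0.11173 hr

Final: 0.11173 hr


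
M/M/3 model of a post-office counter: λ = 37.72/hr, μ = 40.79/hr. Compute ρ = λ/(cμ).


ρ = λ/(cμ) = 37.72/(3·40.79) = 37.72/122.37 = 0.3082

Final: 0.3082


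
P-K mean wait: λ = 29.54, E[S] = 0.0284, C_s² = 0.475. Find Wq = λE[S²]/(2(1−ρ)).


ρ = λ·E[S] = 29.54·0.0284 = 0.8389
E[S²] = E[S]²(1+C_s²) = 0.0284²·(1+0.475) = 0.001190
Wq = λ·E[S²]/(2(1−ρ)) = 29.54·0.001190/(2·0.1611) = 0.10910 hr

Final: 0.10910 hr


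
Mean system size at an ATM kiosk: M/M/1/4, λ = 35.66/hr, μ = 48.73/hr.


ρ = 35.66/48.73 = 0.7318
L = ρ[1 − (K+1)ρ^K + Kρ^(K+1)] / [(1−ρ)(1−ρ^(K+1))]
Numerator: 0.7318·(1 − 5·0.286774 + 4·0.209858) = 0.296784
Denominator: (0.2682)·(0.790142) = 0.211926
L = 0.296784/0.211926 = 1.4004

Final: 1.4004


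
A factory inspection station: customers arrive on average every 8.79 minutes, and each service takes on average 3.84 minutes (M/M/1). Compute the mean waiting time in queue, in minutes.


λ = 60/8.79 = 6.8259 /hr
μ = 60/3.84 = 15.6250 /hr
ρ = λ/μ = 6.8259/15.6250 = 0.4369
Wq = ρ/(μ−λ) = 0.4369/(15.6250−6.8259) = 0.04965 hr
In minutes: 0.04965·60 = 2.979 min

Final: 2.979 min


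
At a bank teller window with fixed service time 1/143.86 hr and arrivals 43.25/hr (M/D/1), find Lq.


ρ = 43.25/143.86 = 0.3006
M/D/1: Lq = ρ²/(2(1−ρ)) = 0.09038/(2·0.6994) = 0.06462

Final: 0.06462


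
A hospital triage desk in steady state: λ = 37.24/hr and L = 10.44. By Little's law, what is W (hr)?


W = L/λ = 10.44/37.24 = 0.2803 hr

Final: 0.2803 hr


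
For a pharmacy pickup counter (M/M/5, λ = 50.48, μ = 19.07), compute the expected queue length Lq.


a = λ/μ = 2.6471; ρ = a/5 = 0.5294
P₀ = 0.068543
Lq = P₀·a^c·ρ / (c!·(1−ρ)²) = 0.068543·129.97004·0.5294/(120·0.22145)
= 0.17748

Final: 0.17748


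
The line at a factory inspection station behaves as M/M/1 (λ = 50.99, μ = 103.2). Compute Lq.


ρ = 50.99/103.2 = 0.4941
Lq = ρ²/(1−ρ) = 0.2441/0.5059 = 0.4825

Final: 0.4825


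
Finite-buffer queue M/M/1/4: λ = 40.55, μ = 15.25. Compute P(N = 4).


ρ = λ/μ = 40.55/15.25 = 2.6590
P_K = (1−ρ)ρ^K/(1−ρ^(K+1)) = (-1.6590·49.990106)/(1 − 132.924512)
= -82.934406/-131.924512 = 0.628650

Final: 0.628650


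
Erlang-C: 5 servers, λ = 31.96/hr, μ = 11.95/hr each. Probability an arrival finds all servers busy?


a = λ/μ = 2.6745; ρ = a/5 = 0.5349
P₀ = 0.066566 (from M/M/c formula)
C(c,a) = [a^c/(c!(1−ρ))]·P₀ = [136.83410/(120·0.4651)]·0.066566
= 2.45167·0.066566 = 0.163198

Final: 0.163198


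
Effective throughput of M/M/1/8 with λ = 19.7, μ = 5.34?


ρ = 3.6891; P_K = (1−ρ)ρ^8/(1−ρ^9) = 0.728940
λ_eff = λ(1 − P_K) = 19.7·(1 − 0.728940) = 19.7·0.271060 = 5.3399 /hr

Final: 5.3399 /hr


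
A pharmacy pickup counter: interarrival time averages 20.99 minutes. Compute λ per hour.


λ = 1/(interarrival time) in consistent units.
1 hour = 60 min, so λ = 60/20.99 = 2.8585 per hour

Final: 2.8585 /hr


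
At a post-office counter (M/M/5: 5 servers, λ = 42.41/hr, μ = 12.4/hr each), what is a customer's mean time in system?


a = 3.4202; ρ = 0.6840; P₀ = 0.028587
Lq = P₀·a^c·ρ/(c!(1−ρ)²) = 0.76386
Wq = Lq/λ = 0.76386/42.41 = 0.01801 hr
W = Wq + 1/μ = 0.01801 + 0.08065 = 0.09866 hr

Final: 0.09866 hr


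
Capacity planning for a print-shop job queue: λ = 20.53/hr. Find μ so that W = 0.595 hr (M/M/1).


W = 1/(μ−λ) ⇒ μ − λ = 1/W = 1/0.595 = 1.6807
μ = λ + 1/W = 20.53 + 1.6807 = 22.2107 per hr

Final: 22.2107 /hr


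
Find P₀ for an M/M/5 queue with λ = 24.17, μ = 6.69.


a = λ/μ = 24.17/6.69 = 3.6129; ρ = a/c = 0.7226
Σ_{k=0}^{4} a^k/k! (terms k=0..4) = 1.00000 + 3.61286 + 6.52636 + 7.85960 + 7.09890 = 26.09771
Tail: a^5/(5!(1−ρ)) = 615.53487/(120·0.2774) = 18.48926
P₀ = 1/(26.09771 + 18.48926) = 1/44.58697 = 0.022428

Final: 0.022428


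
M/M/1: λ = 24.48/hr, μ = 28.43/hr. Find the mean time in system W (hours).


W = 1/(μ−λ) = 1/(28.43 − 24.48) = 1/3.95 = 0.2532 hr

Final: 0.2532 hr


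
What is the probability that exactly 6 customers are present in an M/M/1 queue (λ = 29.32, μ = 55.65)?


ρ = 29.32/55.65 = 0.5269
P_n = (1−ρ)·ρ^n = (1 − 0.5269)·0.5269^6 = 0.4731·0.021389 = 0.010120

Final: 0.010120


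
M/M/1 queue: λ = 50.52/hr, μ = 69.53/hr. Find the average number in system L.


ρ = λ/μ = 50.52/69.53 = 0.7266
L = ρ/(1−ρ) = 0.7266/(1 − 0.7266) = 0.7266/0.2734 = 2.6575

Final: 2.6575


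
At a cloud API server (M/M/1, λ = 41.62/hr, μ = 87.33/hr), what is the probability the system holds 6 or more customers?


ρ = 41.62/87.33 = 0.4766
P(N ≥ n) = ρ^n = 0.4766^6 = 0.011717

Final: 0.011717


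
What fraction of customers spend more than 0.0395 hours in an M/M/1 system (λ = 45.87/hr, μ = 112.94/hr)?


W ~ Exponential(μ−λ) for M/M/1.
μ − λ = 112.94 − 45.87 = 67.0700
P(W > t) = e^{−(μ−λ)t} = e^{−2.6493} = 0.070703

Final: 0.070703


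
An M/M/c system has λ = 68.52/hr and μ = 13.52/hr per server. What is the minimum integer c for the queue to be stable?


Stability requires cμ > λ ⇔ c > λ/μ.
λ/μ = 68.52/13.52 = 5.0680
Minimum integer c = ⌊5.0680⌋ + 1 = 6
Check: 6·13.52 = 81.12 > 68.52, while 5·13.52 = 67.60 ≤ 68.52

Final: 6 servers


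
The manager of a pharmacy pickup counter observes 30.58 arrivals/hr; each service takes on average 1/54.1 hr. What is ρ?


ρ = λ/μ = 30.58/54.1 = 0.5652

Final: 0.5652


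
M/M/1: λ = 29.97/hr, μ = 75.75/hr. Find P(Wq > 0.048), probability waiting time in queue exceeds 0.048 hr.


ρ = 29.97/75.75 = 0.3956
P(Wq > t) = ρ·e^{−(μ−λ)t} = 0.3956·e^{−2.1974}
= 0.3956·0.111087 = 0.043951

Final: 0.043951


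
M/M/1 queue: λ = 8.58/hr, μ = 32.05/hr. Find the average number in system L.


ρ = λ/μ = 8.58/32.05 = 0.2677
L = ρ/(1−ρ) = 0.2677/(1 − 0.2677) = 0.2677/0.7323 = 0.3656

Final: 0.3656


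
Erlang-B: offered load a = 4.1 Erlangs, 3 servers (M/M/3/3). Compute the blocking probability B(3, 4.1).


B(c,a) = (a^c/c!) / Σ_{k=0}^{c} a^k/k!
a^3/3! = 11.486833
Σ terms (k=0..3): 1.00000 + 4.10000 + 8.40500 + 11.48683 = 24.991833
B = 11.486833/24.991833 = 0.459623

Final: 0.459623


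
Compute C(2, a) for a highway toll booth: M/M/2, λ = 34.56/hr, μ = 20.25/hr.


a = λ/μ = 1.7067; ρ = a/2 = 0.8533
P₀ = 0.079137 (from M/M/c formula)
C(c,a) = [a^c/(c!(1−ρ))]·P₀ = [2.91271/(2·0.1467)]·0.079137
= 9.92970·0.079137 = 0.785803

Final: 0.785803


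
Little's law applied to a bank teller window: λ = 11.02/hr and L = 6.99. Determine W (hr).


W = L/λ = 6.99/11.02 = 0.6343 hr

Final: 0.6343 hr


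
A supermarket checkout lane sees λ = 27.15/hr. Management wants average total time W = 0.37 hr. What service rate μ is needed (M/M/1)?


W = 1/(μ−λ) ⇒ μ − λ = 1/W = 1/0.37 = 2.7027
μ = λ + 1/W = 27.15 + 2.7027 = 29.8527 per hr

Final: 29.8527 /hr


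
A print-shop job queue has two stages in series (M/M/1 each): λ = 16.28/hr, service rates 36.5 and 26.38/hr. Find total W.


Each node sees arrival rate λ = 16.28/hr (tandem ⇒ throughput preserved).
W₁ = 1/(μ₁−λ) = 1/(36.5−16.28) = 0.04946 hr
W₂ = 1/(μ₂−λ) = 1/(26.38−16.28) = 0.09901 hr
W_total = W₁ + W₂ = 0.04946 + 0.09901 = 0.14847 hr

Final: 0.14847 hr


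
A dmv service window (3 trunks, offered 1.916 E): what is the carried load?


B(3,1.916) = 0.197894 (Erlang-B)
Carried load = a(1 − B) = 1.916·(1 − 0.197894) = 1.916·0.802106 = 1.5368 E

Final: 1.5368 Erlangs


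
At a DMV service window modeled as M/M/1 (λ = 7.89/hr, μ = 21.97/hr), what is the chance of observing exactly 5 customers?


ρ = 7.89/21.97 = 0.3591
P_n = (1−ρ)·ρ^n = (1 − 0.3591)·0.3591^5 = 0.6409·0.005974 = 0.003828

Final: 0.003828


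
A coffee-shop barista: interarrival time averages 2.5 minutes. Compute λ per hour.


λ = 1/(interarrival time) in consistent units.
1 hour = 60 min, so λ = 60/2.5 = 24.0000 per hour

Final: 24.0000 /hr


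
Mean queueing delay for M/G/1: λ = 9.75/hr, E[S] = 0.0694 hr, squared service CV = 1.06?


ρ = λ·E[S] = 9.75·0.0694 = 0.6767
E[S²] = E[S]²(1+C_s²) = 0.0694²·(1+1.06) = 0.009922
Wq = λ·E[S²]/(2(1−ρ)) = 9.75·0.009922/(2·0.3233) = 0.14958 hr

Final: 0.14958 hr


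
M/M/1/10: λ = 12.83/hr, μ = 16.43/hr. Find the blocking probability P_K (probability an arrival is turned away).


ρ = λ/μ = 12.83/16.43 = 0.7809
P_K = (1−ρ)ρ^K/(1−ρ^(K+1)) = (0.2191·0.084312)/(1 − 0.065839)
= 0.018474/0.934161 = 0.019776

Final: 0.019776


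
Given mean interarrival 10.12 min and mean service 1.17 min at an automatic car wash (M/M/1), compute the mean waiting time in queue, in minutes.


λ = 60/10.12 = 5.9289 /hr
μ = 60/1.17 = 51.2821 /hr
ρ = λ/μ = 5.9289/51.2821 = 0.1156
Wq = ρ/(μ−λ) = 0.1156/(51.2821−5.9289) = 0.002549 hr
In minutes: 0.002549·60 = 0.1529 min

Final: 0.1529 min


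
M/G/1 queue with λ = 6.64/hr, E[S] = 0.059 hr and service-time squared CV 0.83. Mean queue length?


ρ = λ·E[S] = 6.64·0.059 = 0.3918
Lq = ρ²(1+C_s²)/(2(1−ρ)) = 0.1535·(1+0.83)/(2·0.6082)
= 0.1535·1.8300/1.2165 = 0.23088

Final: 0.23088


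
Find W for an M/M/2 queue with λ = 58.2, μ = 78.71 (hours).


a = 0.7394; ρ = 0.3697; P₀ = 0.460161
Lq = P₀·a^c·ρ/(c!(1−ρ)²) = 0.11707
Wq = Lq/λ = 0.11707/58.2 = 0.002012 hr
W = Wq + 1/μ = 0.002012 + 0.01270 = 0.01472 hr

Final: 0.01472 hr


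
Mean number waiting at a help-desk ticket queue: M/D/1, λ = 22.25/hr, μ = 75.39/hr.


ρ = 22.25/75.39 = 0.2951
M/D/1: Lq = ρ²/(2(1−ρ)) = 0.08710/(2·0.7049) = 0.06179

Final: 0.06179


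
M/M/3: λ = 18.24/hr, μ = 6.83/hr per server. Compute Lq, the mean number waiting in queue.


a = λ/μ = 2.6706; ρ = a/3 = 0.8902
P₀ = 0.027667
Lq = P₀·a^c·ρ / (c!·(1−ρ)²) = 0.027667·19.04638·0.8902/(6·0.01206)
= 6.48363

Final: 6.48363


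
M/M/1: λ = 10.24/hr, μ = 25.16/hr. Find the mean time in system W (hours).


W = 1/(μ−λ) = 1/(25.16 − 10.24) = 1/14.92 = 0.06702 hr

Final: 0.06702 hr


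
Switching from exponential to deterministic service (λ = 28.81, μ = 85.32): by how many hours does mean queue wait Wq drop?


ρ = 28.81/85.32 = 0.3377
Wq(M/M/1) = ρ/(μ−λ) = 0.3377/56.51 = 0.005975 hr
Wq(M/D/1) = ρ/(2(μ−λ)) = 0.002988 hr
Savings = 0.005975 − 0.002988 = 0.002988 hr

Final: 0.002988 hr


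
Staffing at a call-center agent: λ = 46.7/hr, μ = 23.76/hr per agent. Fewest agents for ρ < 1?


Stability requires cμ > λ ⇔ c > λ/μ.
λ/μ = 46.7/23.76 = 1.9655
Minimum integer c = ⌊1.9655⌋ + 1 = 2
Check: 2·23.76 = 47.52 > 46.7, while 1·23.76 = 23.76 ≤ 46.7

Final: 2 servers


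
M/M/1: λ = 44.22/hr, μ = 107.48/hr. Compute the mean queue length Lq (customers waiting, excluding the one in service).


ρ = 44.22/107.48 = 0.4114
Lq = ρ²/(1−ρ) = 0.1693/0.5886 = 0.2876

Final: 0.2876


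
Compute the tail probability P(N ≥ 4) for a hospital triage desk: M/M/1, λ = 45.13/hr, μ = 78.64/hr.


ρ = 45.13/78.64 = 0.5739
P(N ≥ n) = ρ^n = 0.5739^4 = 0.108464

Final: 0.108464


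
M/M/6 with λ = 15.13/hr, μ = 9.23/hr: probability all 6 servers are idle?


a = λ/μ = 15.13/9.23 = 1.6392; ρ = a/c = 0.2732
Σ_{k=0}^{5} a^k/k! (terms k=0..5) = 1.00000 + 1.63922 + 1.34352 + 0.73411 + 0.30084 + 0.09863 = 5.11632
Tail: a^6/(6!(1−ρ)) = 19.40097/(720·0.7268) = 0.03707
P₀ = 1/(5.11632 + 0.03707) = 1/5.15339 = 0.194047

Final: 0.194047


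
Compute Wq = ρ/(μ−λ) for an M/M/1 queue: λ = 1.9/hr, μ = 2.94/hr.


ρ = 1.9/2.94 = 0.6463
Wq = ρ/(μ−λ) = 0.6463/(2.94 − 1.9) = 0.6463/1.04 = 0.6214 hr

Final: 0.6214 hr


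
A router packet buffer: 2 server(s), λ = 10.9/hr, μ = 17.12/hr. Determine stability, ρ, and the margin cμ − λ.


Total capacity cμ = 2·17.12 = 34.24/hr
ρ = λ/(cμ) = 10.9/34.24 = 0.3183
Stable ⇔ ρ < 1: YES
Spare capacity = cμ − λ = 34.24 − 10.9 = 23.34/hr

Final: ρ = 0.3183; stable; margin = 23.34/hr


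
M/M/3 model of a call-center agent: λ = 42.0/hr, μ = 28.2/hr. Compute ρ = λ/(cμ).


ρ = λ/(cμ) = 42.0/(3·28.2) = 42.0/84.60 = 0.4965

Final: 0.4965


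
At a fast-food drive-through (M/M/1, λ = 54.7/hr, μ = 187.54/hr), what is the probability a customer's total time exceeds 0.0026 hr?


W ~ Exponential(μ−λ) for M/M/1.
μ − λ = 187.54 − 54.7 = 132.8400
P(W > t) = e^{−(μ−λ)t} = e^{−0.3454} = 0.707948

Final: 0.707948


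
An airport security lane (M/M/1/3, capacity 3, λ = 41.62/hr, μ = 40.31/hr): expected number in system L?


ρ = 41.62/40.31 = 1.0325
L = ρ[1 − (K+1)ρ^K + Kρ^(K+1)] / [(1−ρ)(1−ρ^(K+1))]
Numerator: 1.0325·(1 − 4·1.100697 + 3·1.136468) = 0.006830
Denominator: (-0.03250)·(-0.136468) = 0.004435
L = 0.006830/0.004435 = 1.5400

Final: 1.5400


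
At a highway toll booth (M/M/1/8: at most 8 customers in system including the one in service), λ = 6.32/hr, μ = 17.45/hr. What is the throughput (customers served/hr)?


ρ = 0.3622; P_K = (1−ρ)ρ^8/(1−ρ^9) = 0.0001889
λ_eff = λ(1 − P_K) = 6.32·(1 − 0.0001889) = 6.32·0.999811 = 6.3188 /hr

Final: 6.3188 /hr


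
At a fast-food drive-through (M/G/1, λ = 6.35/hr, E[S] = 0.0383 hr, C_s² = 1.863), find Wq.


ρ = λ·E[S] = 6.35·0.0383 = 0.2432
E[S²] = E[S]²(1+C_s²) = 0.0383²·(1+1.863) = 0.004200
Wq = λ·E[S²]/(2(1−ρ)) = 6.35·0.004200/(2·0.7568) = 0.01762 hr

Final: 0.01762 hr


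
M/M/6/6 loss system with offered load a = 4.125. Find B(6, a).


B(c,a) = (a^c/c!) / Σ_{k=0}^{c} a^k/k!
a^6/6! = 6.842444
Σ terms (k=0..6): 1.00000 + 4.12500 + 8.50781 + 11.69824 + 12.06381 + 9.95265 + 6.84244 = 54.189956
B = 6.842444/54.189956 = 0.126268

Final: 0.126268


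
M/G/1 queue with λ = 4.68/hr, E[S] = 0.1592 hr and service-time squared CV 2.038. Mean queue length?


ρ = λ·E[S] = 4.68·0.1592 = 0.7451
Lq = ρ²(1+C_s²)/(2(1−ρ)) = 0.5551·(1+2.038)/(2·0.2549)
= 0.5551·3.0380/0.5099 = 3.30743

Final: 3.30743


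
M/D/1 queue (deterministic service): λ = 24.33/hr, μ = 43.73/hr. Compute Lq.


ρ = 24.33/43.73 = 0.5564
M/D/1: Lq = ρ²/(2(1−ρ)) = 0.3095/(2·0.4436) = 0.34888

Final: 0.34888


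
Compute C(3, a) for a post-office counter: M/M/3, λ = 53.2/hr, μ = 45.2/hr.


a = λ/μ = 1.1770; ρ = a/3 = 0.3923
P₀ = 0.301491 (from M/M/c formula)
C(c,a) = [a^c/(c!(1−ρ))]·P₀ = [1.63050/(6·0.6077)]·0.301491
= 0.44720·0.301491 = 0.134827

Final: 0.134827


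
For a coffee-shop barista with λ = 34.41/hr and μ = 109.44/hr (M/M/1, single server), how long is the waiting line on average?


ρ = 34.41/109.44 = 0.3144
Lq = ρ²/(1−ρ) = 0.09886/0.6856 = 0.1442

Final: 0.1442


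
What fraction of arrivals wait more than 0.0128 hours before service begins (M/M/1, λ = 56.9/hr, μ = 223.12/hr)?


ρ = 56.9/223.12 = 0.2550
P(Wq > t) = ρ·e^{−(μ−λ)t} = 0.2550·e^{−2.1276}
= 0.2550·0.119121 = 0.030378

Final: 0.030378


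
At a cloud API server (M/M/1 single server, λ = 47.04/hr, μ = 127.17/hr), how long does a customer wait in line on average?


ρ = 47.04/127.17 = 0.3699
Wq = ρ/(μ−λ) = 0.3699/(127.17 − 47.04) = 0.3699/80.13 = 0.004616 hr

Final: 0.004616 hr


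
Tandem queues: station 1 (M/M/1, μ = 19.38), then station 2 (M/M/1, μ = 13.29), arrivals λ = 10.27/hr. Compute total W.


Each node sees arrival rate λ = 10.27/hr (tandem ⇒ throughput preserved).
W₁ = 1/(μ₁−λ) = 1/(19.38−10.27) = 0.10977 hr
W₂ = 1/(μ₂−λ) = 1/(13.29−10.27) = 0.33113 hr
W_total = W₁ + W₂ = 0.10977 + 0.33113 = 0.44090 hr

Final: 0.44090 hr


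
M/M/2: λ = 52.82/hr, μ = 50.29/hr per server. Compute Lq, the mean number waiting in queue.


a = λ/μ = 1.0503; ρ = a/2 = 0.5252
P₀ = 0.311343
Lq = P₀·a^c·ρ / (c!·(1−ρ)²) = 0.311343·1.10315·0.5252/(2·0.22548)
= 0.39997

Final: 0.39997


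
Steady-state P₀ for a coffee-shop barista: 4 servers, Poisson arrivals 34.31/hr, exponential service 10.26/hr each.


a = λ/μ = 34.31/10.26 = 3.3441; ρ = a/c = 0.8360
Σ_{k=0}^{3} a^k/k! (terms k=0..3) = 1.00000 + 3.34405 + 5.59135 + 6.23259 = 16.16800
Tail: a^4/(4!(1−ρ)) = 125.05280/(24·0.1640) = 31.77419
P₀ = 1/(16.16800 + 31.77419) = 1/47.94219 = 0.020858

Final: 0.020858


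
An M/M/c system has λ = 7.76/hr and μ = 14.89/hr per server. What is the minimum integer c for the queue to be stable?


Stability requires cμ > λ ⇔ c > λ/μ.
λ/μ = 7.76/14.89 = 0.5212
Minimum integer c = ⌊0.5212⌋ + 1 = 1
Check: 1·14.89 = 14.89 > 7.76, while 0·14.89 = 0.00 ≤ 7.76

Final: 1 servers


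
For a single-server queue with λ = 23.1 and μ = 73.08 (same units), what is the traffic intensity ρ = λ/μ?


ρ = λ/μ = 23.1/73.08 = 0.3161

Final: 0.3161


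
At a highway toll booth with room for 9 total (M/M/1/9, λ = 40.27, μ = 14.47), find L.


ρ = 40.27/14.47 = 2.7830
L = ρ[1 − (K+1)ρ^K + Kρ^(K+1)] / [(1−ρ)(1−ρ^(K+1))]
Numerator: 2.7830·(1 − 10·10014.237486 + 9·27869.616002) = 419356.721640
Denominator: (-1.7830)·(-27868.616002) = 49689.723072
L = 419356.721640/49689.723072 = 8.4395

Final: 8.4395


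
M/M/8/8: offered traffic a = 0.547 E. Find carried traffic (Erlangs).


B(8,0.547) = 0.0000001150 (Erlang-B)
Carried load = a(1 − B) = 0.547·(1 − 0.0000001150) = 0.547·1.000000 = 0.5470 E

Final: 0.5470 Erlangs


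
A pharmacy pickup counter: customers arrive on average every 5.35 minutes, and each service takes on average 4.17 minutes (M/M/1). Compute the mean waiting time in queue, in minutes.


λ = 60/5.35 = 11.2150 /hr
μ = 60/4.17 = 14.3885 /hr
ρ = λ/μ = 11.2150/14.3885 = 0.7794
Wq = ρ/(μ−λ) = 0.7794/(14.3885−11.2150) = 0.24561 hr
In minutes: 0.24561·60 = 14.736 min

Final: 14.736 min


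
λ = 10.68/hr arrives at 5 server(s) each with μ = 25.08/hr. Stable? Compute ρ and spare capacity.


Total capacity cμ = 5·25.08 = 125.40/hr
ρ = λ/(cμ) = 10.68/125.40 = 0.08517
Stable ⇔ ρ < 1: YES
Spare capacity = cμ − λ = 125.40 − 10.68 = 114.72/hr

Final: ρ = 0.08517; stable; margin = 114.72/hr


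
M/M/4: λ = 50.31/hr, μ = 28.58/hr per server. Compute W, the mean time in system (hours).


a = 1.7603; ρ = 0.4401; P₀ = 0.168538
Lq = P₀·a^c·ρ/(c!(1−ρ)²) = 0.09465
Wq = Lq/λ = 0.09465/50.31 = 0.001881 hr
W = Wq + 1/μ = 0.001881 + 0.03499 = 0.03687 hr

Final: 0.03687 hr


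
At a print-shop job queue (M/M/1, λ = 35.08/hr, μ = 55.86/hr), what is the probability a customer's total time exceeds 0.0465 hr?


W ~ Exponential(μ−λ) for M/M/1.
μ − λ = 55.86 − 35.08 = 20.7800
P(W > t) = e^{−(μ−λ)t} = e^{−0.9663} = 0.380500

Final: 0.380500


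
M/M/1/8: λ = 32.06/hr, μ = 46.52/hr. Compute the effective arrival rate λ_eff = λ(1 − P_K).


ρ = 0.6892; P_K = (1−ρ)ρ^8/(1−ρ^9) = 0.016392
λ_eff = λ(1 − P_K) = 32.06·(1 − 0.016392) = 32.06·0.983608 = 31.5345 /hr

Final: 31.5345 /hr


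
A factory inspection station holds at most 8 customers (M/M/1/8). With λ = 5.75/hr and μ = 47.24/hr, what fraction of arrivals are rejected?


ρ = λ/μ = 5.75/47.24 = 0.1217
P_K = (1−ρ)ρ^K/(1−ρ^(K+1)) = (0.8783·0.00000004818)/(1 − 0.000000005864)
= 0.00000004232/1.000000 = 0.00000004232

Final: 0.00000004232


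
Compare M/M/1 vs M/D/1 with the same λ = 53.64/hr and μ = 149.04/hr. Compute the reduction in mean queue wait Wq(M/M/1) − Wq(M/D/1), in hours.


ρ = 53.64/149.04 = 0.3599
Wq(M/M/1) = ρ/(μ−λ) = 0.3599/95.40 = 0.003773 hr
Wq(M/D/1) = ρ/(2(μ−λ)) = 0.001886 hr
Savings = 0.003773 − 0.001886 = 0.001886 hr

Final: 0.001886 hr


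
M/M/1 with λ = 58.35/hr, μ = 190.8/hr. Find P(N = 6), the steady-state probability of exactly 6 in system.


ρ = 58.35/190.8 = 0.3058
P_n = (1−ρ)·ρ^n = (1 − 0.3058)·0.3058^6 = 0.6942·0.0008180 = 0.0005679

Final: 0.0005679


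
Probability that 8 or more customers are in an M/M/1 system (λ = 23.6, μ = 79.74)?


ρ = 23.6/79.74 = 0.2960
P(N ≥ n) = ρ^n = 0.2960^8 = 0.00005887

Final: 0.00005887


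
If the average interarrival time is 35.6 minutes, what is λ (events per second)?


λ = 1/(interarrival time) in consistent units.
1 second = 0.0166667 min, so λ = 0.0166667/35.6 = 0.0004682 per second

Final: 0.0004682 /sec


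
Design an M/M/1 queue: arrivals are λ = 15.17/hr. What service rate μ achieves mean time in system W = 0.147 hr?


W = 1/(μ−λ) ⇒ μ − λ = 1/W = 1/0.147 = 6.8027
μ = λ + 1/W = 15.17 + 6.8027 = 21.9727 per hr

Final: 21.9727 /hr


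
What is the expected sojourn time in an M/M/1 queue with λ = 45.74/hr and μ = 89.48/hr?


W = 1/(μ−λ) = 1/(89.48 − 45.74) = 1/43.74 = 0.02286 hr

Final: 0.02286 hr


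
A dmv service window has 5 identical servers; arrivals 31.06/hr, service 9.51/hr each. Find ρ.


ρ = λ/(cμ) = 31.06/(5·9.51) = 31.06/47.55 = 0.6532

Final: 0.6532


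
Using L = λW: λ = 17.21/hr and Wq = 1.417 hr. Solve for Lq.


Lq = λWq = 17.21·1.417 = 24.3866

Final: 24.3866


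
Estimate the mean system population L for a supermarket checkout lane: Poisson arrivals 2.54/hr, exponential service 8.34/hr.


ρ = λ/μ = 2.54/8.34 = 0.3046
L = ρ/(1−ρ) = 0.3046/(1 − 0.3046) = 0.3046/0.6954 = 0.4379

Final: 0.4379


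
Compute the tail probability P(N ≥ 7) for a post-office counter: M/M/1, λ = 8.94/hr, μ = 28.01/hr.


ρ = 8.94/28.01 = 0.3192
P(N ≥ n) = ρ^n = 0.3192^7 = 0.0003374

Final: 0.0003374
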